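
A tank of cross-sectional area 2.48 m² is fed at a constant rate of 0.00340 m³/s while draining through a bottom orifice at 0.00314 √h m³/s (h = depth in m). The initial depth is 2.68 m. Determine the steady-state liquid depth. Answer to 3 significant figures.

1.17 m

Level balance: A dh/dt = 0.00340 − 0.00314 √h. Setting dh/dt = 0:
Q_in = 0.00314 √h_ss ⇒ √h_ss = 0.00340/0.00314 = 1.0828.
h_ss = 1.0828² = 1.1725 m. (Since h₀ = 2.68 m > h_ss, the level will fall toward this value.)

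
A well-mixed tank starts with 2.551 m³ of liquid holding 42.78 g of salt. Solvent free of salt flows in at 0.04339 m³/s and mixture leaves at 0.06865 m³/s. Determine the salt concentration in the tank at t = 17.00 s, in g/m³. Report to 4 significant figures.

Total volume: dV/dt = Q_in − Q_out = -0.0252600 m³/s, so V(t) = 2.551 − 0.0252600 t and V(17.00) = 2.12158 m³.
Solute balance: dm/dt = 0 − Q_out C = −Q_out m/V(t).
dm/m = −Q_out dt/(V₀ − 0.0252600 t); integrating gives ln(m/m₀) = −(Q_out/(Q_in−Q_out)) ln(V/V₀).
m = m₀ (V₀/V)^(Q_out/(Q_in−Q_out)) = 42.78 × (2.551/2.12158)^(-2.71774) = 25.9229 g.
C = m/V = 25.9229/2.12158 = 12.2187 g/m³.

12.22 g/m³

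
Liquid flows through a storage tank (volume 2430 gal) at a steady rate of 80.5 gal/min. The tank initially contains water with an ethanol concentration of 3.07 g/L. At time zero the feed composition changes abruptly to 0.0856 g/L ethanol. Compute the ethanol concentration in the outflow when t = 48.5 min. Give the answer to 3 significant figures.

Transient balance on the dissolved component: V dC/dt = Q(C_in − C).
Time constant τ = V/Q = 2430/80.5 = 30.186 min.
Solution: C(t) = C_in + (C₀ − C_in) e^(−t/τ).
C(48.5) = 0.0856 + (3.07 − 0.0856)·e^(−48.5/30.186) = 0.0856 + (2.9844)·0.20055 = 0.68412 g/L.

0.684 g/L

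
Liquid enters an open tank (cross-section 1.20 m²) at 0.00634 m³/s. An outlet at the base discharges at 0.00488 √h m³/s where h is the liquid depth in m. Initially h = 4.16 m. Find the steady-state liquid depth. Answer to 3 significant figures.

Volume balance on the tank: A dh/dt = Q_in − 0.00488 √h. At steady state dh/dt = 0:
Q_in = 0.00488 √h_ss ⇒ √h_ss = 0.00634/0.00488 = 1.2992.
h_ss = 1.2992² = 1.6879 m. (Since h₀ = 4.16 m > h_ss, the level will fall toward this value.)

1.69 m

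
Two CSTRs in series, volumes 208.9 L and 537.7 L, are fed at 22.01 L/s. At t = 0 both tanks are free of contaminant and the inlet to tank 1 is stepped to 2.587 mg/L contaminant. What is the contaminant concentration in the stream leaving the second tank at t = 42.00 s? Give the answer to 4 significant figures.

1.849 mg/L

Species balance on tank i: dCᵢ/dt = (Cᵢ₋₁ − Cᵢ)/τᵢ with τᵢ = Vᵢ/Q.
τ₁ = 208.9/22.01 = 9.49114 s; τ₂ = 537.7/22.01 = 24.4298 s.
Tank 1: C₁ = C_in(1 − e^(−t/τ₁)). Tank 2 (τ₁ ≠ τ₂): C₂ = C_in[1 − (τ₁ e^(−t/τ₁) − τ₂ e^(−t/τ₂))/(τ₁ − τ₂)].
At t = 42.00: e^(−t/τ₁) = 0.0119721, e^(−t/τ₂) = 0.179207.
C₂ = 2.587·[1 − (9.49114·0.0119721 − 24.4298·0.179207)/(-14.9387)] = 2.587·0.714541 = 1.84852 mg/L.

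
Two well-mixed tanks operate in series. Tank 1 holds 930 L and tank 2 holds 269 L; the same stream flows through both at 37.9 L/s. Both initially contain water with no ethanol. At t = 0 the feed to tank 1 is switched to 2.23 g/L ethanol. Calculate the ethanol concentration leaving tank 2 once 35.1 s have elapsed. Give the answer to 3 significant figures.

1.49 g/L

Species balance on tank i: dCᵢ/dt = (Cᵢ₋₁ − Cᵢ)/τᵢ with τᵢ = Vᵢ/Q.
τ₁ = 930/37.9 = 24.538 s; τ₂ = 269/37.9 = 7.0976 s.
Solving the cascade with C₁(0)=C₂(0)=0 gives C₂(t) = C_in[1 − (τ₁ e^(−t/τ₁) − τ₂ e^(−t/τ₂))/(τ₁ − τ₂)].
At t = 35.1: e^(−t/τ₁) = 0.23921, e^(−t/τ₂) = 0.0071167.
C₂ = 2.23·[1 − (24.538·0.23921 − 7.0976·0.0071167)/(17.441)] = 2.23·0.66634 = 1.4859 g/L.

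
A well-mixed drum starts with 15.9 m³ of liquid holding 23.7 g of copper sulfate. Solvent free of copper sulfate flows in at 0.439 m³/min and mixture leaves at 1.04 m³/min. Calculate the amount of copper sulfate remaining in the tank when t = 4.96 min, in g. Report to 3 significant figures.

16.5 g

Let m(t) be the amount of copper sulfate. Volume: V(t) = V₀ + (Q_in − Q_out) t = 15.9 − 0.60100 t; V(4.96) = 12.919 m³.
No copper sulfate enters, so dm/dt = −Q_out · (m/V).
Separate: dm/m = −Q_out dt/V(t) ⇒ ln(m/m₀) = −(Q_out/(Q_in−Q_out)) ln(V/V₀).
m = m₀ (V₀/V)^(Q_out/(Q_in−Q_out)) = 23.7 × (15.9/12.919)^(-1.7304) = 16.547 g.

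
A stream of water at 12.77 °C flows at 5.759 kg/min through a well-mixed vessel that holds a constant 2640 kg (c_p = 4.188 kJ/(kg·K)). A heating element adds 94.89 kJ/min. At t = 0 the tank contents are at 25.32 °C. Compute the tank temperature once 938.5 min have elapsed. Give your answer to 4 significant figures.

First-law balance (no shaft work): M c_p dT/dt = ṁ c_p (T_in − T) + 94.89.
Rearrange: dT/dt = (T_ss − T)/τ with τ = M/ṁ = 458.413 min and T_ss = T_in + Q̇/(ṁ c_p) = 16.7043 °C.
Solution: T(t) = T_ss + (T₀ − T_ss) e^(−t/τ).
T(938.5) = 16.7043 + (8.61571)·e^(−938.5/458.413) = 16.7043 + (8.61571)·0.129085 = 17.8165 °C.

17.82 °C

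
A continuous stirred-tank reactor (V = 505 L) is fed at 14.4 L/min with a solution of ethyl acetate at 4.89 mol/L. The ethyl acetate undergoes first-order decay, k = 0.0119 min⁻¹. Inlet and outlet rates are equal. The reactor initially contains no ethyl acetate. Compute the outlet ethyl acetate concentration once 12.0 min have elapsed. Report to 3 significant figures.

Accumulation = in − out − consumed: V dC/dt = Q C_in − Q C − k V C.
This is linear with rate a = Q/V + k = 0.040415 min⁻¹.
C_ss = Q C_in/(Q + kV) = 3.4502 mol/L; C(t) = C_ss + (C₀ − C_ss) e^(−a t).
C(12.0) = 3.4502 + (-3.4502)·e^(−0.040415·12.0) = 3.4502 + (-3.4502)·0.61571 = 1.3259 mol/L.

1.33 mol/L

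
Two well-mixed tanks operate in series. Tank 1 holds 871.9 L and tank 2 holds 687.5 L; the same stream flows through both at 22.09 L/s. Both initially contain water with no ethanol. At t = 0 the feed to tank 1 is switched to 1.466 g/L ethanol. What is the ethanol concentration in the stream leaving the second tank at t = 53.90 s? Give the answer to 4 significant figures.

Each tank obeys Vᵢ dCᵢ/dt = Q(Cᵢ₋₁ − Cᵢ), so τᵢ = Vᵢ/Q.
τ₁ = 871.9/22.09 = 39.4703 s; τ₂ = 687.5/22.09 = 31.1227 s.
Solving the cascade with C₁(0)=C₂(0)=0 gives C₂(t) = C_in[1 − (τ₁ e^(−t/τ₁) − τ₂ e^(−t/τ₂))/(τ₁ − τ₂)].
At t = 53.90: e^(−t/τ₁) = 0.255232, e^(−t/τ₂) = 0.176956.
C₂ = 1.466·[1 − (39.4703·0.255232 − 31.1227·0.176956)/(8.34767)] = 1.466·0.452929 = 0.663995 g/L.

0.6640 g/L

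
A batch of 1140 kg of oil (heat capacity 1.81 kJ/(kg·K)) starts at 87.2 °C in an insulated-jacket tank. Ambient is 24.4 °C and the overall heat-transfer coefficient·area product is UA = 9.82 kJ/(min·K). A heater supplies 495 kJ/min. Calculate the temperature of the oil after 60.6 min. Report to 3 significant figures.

Lumped-capacitance energy balance: M c_p dT/dt = UA(T_amb − T) + Q̇.
dT/dt = (T_ss − T)/τ with T_ss = T_amb + Q̇/UA = 24.4 + 495/9.82 = 74.807 °C, τ = M c_p/UA = 1140·1.81/9.82 = 210.12 min.
T approaches T_ss exponentially: T(t) = T_ss + (T₀ − T_ss) e^(−t/τ).
T(60.6) = 74.807 + (12.393)·0.74946 = 84.095 °C.

84.1 °C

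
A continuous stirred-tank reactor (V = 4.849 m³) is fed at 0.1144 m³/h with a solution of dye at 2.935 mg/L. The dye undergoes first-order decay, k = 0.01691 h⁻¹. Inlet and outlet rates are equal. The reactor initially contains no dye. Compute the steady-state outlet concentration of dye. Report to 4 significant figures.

1.710 mg/L

V dC/dt = Q(C_in − C) − k V C.
At steady state: 0 = Q C_in − (Q + kV) C_ss, so C_ss = Q C_in/(Q + kV).
C_ss = 0.1144·2.935/(0.1144 + 0.01691·4.849) = 0.335764/0.196397 = 1.70962 mg/L.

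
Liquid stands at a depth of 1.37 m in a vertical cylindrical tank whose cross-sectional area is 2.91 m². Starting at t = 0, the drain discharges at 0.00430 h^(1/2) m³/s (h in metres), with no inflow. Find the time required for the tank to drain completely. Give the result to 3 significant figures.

Unsteady balance on liquid volume: A dh/dt = −0.00430 √h.
This is separable: 2 d(√h)/dt = −0.00430/A, so √h = √h₀ − (0.00430/(2A)) t.
Tank is empty when √h = 0: t_empty = 2A√h₀/0.00430.
t_empty = 2·2.91·√1.37/0.00430 = 5.8200·1.1705/0.00430 = 1584.2 s.

1580 s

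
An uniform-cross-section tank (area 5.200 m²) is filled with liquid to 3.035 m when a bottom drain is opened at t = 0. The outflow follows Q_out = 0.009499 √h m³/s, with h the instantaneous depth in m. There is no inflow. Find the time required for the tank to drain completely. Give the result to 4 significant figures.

With no inflow, A dh/dt = −0.009499 √h.
∫ h^(−1/2) dh = −(0.009499/A) ∫ dt, giving 2√h = 2√h₀ − (0.009499/A) t.
Tank is empty when √h = 0: t_empty = 2A√h₀/0.009499.
t_empty = 2·5.200·√3.035/0.009499 = 10.4000·1.74213/0.009499 = 1907.37 s.

1907 s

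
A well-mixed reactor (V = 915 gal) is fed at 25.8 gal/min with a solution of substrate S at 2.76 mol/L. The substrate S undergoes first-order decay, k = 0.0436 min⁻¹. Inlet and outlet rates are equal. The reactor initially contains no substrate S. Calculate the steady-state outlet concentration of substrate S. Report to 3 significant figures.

V dC/dt = Q(C_in − C) − k V C.
At steady state: 0 = Q C_in − (Q + kV) C_ss, so C_ss = Q C_in/(Q + kV).
C_ss = 25.8·2.76/(25.8 + 0.0436·915) = 71.208/65.694 = 1.0839 mol/L.

1.08 mol/L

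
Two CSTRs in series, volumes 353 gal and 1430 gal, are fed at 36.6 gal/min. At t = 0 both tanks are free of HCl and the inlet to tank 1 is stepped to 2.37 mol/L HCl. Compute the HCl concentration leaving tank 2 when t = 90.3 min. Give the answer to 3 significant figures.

2.06 mol/L

Species balance on tank i: dCᵢ/dt = (Cᵢ₋₁ − Cᵢ)/τᵢ with τᵢ = Vᵢ/Q.
τ₁ = 353/36.6 = 9.6448 min; τ₂ = 1430/36.6 = 39.071 min.
Tank 1: C₁ = C_in(1 − e^(−t/τ₁)). Tank 2 (τ₁ ≠ τ₂): C₂ = C_in[1 − (τ₁ e^(−t/τ₁) − τ₂ e^(−t/τ₂))/(τ₁ − τ₂)].
At t = 90.3: e^(−t/τ₁) = 8.5881e-05, e^(−t/τ₂) = 0.099145.
C₂ = 2.37·[1 − (9.6448·8.5881e-05 − 39.071·0.099145)/(-29.426)] = 2.37·0.86839 = 2.0581 mol/L.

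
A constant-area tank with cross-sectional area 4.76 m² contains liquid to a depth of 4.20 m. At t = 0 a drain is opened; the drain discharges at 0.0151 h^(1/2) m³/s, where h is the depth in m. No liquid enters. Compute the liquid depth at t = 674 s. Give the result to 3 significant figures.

0.961 m

With no inflow, A dh/dt = −0.0151 √h.
∫ h^(−1/2) dh = −(0.0151/A) ∫ dt, giving 2√h = 2√h₀ − (0.0151/A) t.
√h = √4.20 − 0.0151·674/(2·4.76) = 2.0494 − 1.0691 = 0.98034.
h = 0.98034² = 0.96106 m.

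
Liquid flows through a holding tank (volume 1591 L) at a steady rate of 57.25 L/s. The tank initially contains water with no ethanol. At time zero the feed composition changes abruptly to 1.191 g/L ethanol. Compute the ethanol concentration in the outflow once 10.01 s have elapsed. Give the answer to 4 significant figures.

Transient balance on the dissolved component: V dC/dt = Q(C_in − C).
Time constant τ = V/Q = 1591/57.25 = 27.7904 s.
C approaches C_in exponentially: C(t) = C_in + (C₀ − C_in) e^(−t/τ).
C(10.01) = 1.191 + (0 − 1.191)·e^(−10.01/27.7904) = 1.191 + (-1.19100)·0.697539 = 0.360231 g/L.

0.3602 g/L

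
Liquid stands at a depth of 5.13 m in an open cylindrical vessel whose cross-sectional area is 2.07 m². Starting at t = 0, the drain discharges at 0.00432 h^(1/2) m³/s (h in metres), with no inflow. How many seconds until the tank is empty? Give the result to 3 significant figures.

2170 s

With no inflow, A dh/dt = −0.00432 √h.
∫ h^(−1/2) dh = −(0.00432/A) ∫ dt, giving 2√h = 2√h₀ − (0.00432/A) t.
Tank is empty when √h = 0: t_empty = 2A√h₀/0.00432.
t_empty = 2·2.07·√5.13/0.00432 = 4.1400·2.2650/0.00432 = 2170.6 s.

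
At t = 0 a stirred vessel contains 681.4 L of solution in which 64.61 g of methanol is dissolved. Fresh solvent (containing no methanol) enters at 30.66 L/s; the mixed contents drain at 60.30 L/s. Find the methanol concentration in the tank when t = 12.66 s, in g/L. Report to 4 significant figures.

Total volume: dV/dt = Q_in − Q_out = -29.6400 L/s, so V(t) = 681.4 − 29.6400 t and V(12.66) = 306.158 L.
Solute balance: dm/dt = 0 − Q_out C = −Q_out m/V(t).
dm/m = −Q_out dt/(V₀ − 29.6400 t); integrating gives ln(m/m₀) = −(Q_out/(Q_in−Q_out)) ln(V/V₀).
m = m₀ (V₀/V)^(Q_out/(Q_in−Q_out)) = 64.61 × (681.4/306.158)^(-2.03441) = 12.6890 g.
C = m/V = 12.6890/306.158 = 0.0414461 g/L.

0.04145 g/L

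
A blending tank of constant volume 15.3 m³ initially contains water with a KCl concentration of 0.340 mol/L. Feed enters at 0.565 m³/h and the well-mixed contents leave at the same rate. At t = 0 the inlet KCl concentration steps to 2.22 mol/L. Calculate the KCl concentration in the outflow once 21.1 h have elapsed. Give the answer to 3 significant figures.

1.36 mol/L

Mass balance on the solute (V constant): V dC/dt = Q(C_in − C).
So dC/dt = (C_in − C)/τ with τ = V/Q = 15.3/0.565 = 27.080 h.
C approaches C_in exponentially: C(t) = C_in + (C₀ − C_in) e^(−t/τ).
C(21.1) = 2.22 + (0.340 − 2.22)·e^(−21.1/27.080) = 2.22 + (-1.8800)·0.45878 = 1.3575 mol/L.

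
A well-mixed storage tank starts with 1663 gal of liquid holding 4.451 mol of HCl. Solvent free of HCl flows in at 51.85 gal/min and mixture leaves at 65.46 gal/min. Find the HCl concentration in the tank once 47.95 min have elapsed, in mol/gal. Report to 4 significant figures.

0.0004010 mol/gal

Let m(t) be the amount of HCl. Volume: V(t) = V₀ + (Q_in − Q_out) t = 1663 − 13.6100 t; V(47.95) = 1010.40 gal.
Solute balance: dm/dt = 0 − Q_out C = −Q_out m/V(t).
Separate: dm/m = −Q_out dt/V(t) ⇒ ln(m/m₀) = −(Q_out/(Q_in−Q_out)) ln(V/V₀).
m = m₀ (V₀/V)^(Q_out/(Q_in−Q_out)) = 4.451 × (1663/1010.40)^(-4.80970) = 0.405177 mol.
C = m/V = 0.405177/1010.40 = 0.000401007 mol/gal.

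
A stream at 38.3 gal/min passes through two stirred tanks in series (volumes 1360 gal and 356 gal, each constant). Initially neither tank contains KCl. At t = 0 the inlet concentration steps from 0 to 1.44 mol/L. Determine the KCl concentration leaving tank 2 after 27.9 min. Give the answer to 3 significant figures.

0.576 mol/L

Each tank obeys Vᵢ dCᵢ/dt = Q(Cᵢ₋₁ − Cᵢ), so τᵢ = Vᵢ/Q.
τ₁ = 1360/38.3 = 35.509 min; τ₂ = 356/38.3 = 9.2950 min.
Tank 1: C₁ = C_in(1 − e^(−t/τ₁)). Tank 2 (τ₁ ≠ τ₂): C₂ = C_in[1 − (τ₁ e^(−t/τ₁) − τ₂ e^(−t/τ₂))/(τ₁ − τ₂)].
At t = 27.9: e^(−t/τ₁) = 0.45579, e^(−t/τ₂) = 0.049707.
C₂ = 1.44·[1 − (35.509·0.45579 − 9.2950·0.049707)/(26.214)] = 1.44·0.40021 = 0.57631 mol/L.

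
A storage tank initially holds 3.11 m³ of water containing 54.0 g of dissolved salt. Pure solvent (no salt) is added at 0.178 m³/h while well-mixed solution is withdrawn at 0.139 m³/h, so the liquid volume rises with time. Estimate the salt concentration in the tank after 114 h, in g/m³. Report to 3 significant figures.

0.302 g/m³

Let m(t) be the amount of salt. Volume: V(t) = V₀ + (Q_in − Q_out) t = 3.11 + 0.039000 t; V(114) = 7.5560 m³.
No salt enters, so dm/dt = −Q_out · (m/V).
dm/m = −Q_out dt/(V₀ + 0.039000 t); integrating gives ln(m/m₀) = −(Q_out/(Q_in−Q_out)) ln(V/V₀).
m = m₀ (V₀/V)^(Q_out/(Q_in−Q_out)) = 54.0 × (3.11/7.5560)^(3.5641) = 2.2820 g.
C = m/V = 2.2820/7.5560 = 0.30201 g/m³.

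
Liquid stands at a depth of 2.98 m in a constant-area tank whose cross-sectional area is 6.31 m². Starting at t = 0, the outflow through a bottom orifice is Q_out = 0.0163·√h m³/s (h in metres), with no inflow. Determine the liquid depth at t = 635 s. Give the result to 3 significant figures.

With no inflow, A dh/dt = −0.0163 √h.
This is separable: 2 d(√h)/dt = −0.0163/A, so √h = √h₀ − (0.0163/(2A)) t.
√h = √2.98 − 0.0163·635/(2·6.31) = 1.7263 − 0.82017 = 0.90610.
h = 0.90610² = 0.82102 m.

0.821 m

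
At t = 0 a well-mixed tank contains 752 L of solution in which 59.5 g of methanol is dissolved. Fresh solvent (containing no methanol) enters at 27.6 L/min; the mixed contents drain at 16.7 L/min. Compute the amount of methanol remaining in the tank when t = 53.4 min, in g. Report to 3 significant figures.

Total volume: dV/dt = Q_in − Q_out = 10.900 L/min, so V(t) = 752 + 10.900 t and V(53.4) = 1334.1 L.
Solute balance: dm/dt = 0 − Q_out C = −Q_out m/V(t).
dm/m = −Q_out dt/(V₀ + 10.900 t); integrating gives ln(m/m₀) = −(Q_out/(Q_in−Q_out)) ln(V/V₀).
m = m₀ (V₀/V)^(Q_out/(Q_in−Q_out)) = 59.5 × (752/1334.1)^(1.5321) = 24.722 g.

24.7 g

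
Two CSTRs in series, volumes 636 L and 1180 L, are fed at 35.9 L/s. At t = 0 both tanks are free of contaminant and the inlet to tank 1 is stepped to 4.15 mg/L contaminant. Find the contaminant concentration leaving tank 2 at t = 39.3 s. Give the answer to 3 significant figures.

1.95 mg/L

Time constants: τᵢ = Vᵢ/Q for each well-mixed tank.
τ₁ = 636/35.9 = 17.716 s; τ₂ = 1180/35.9 = 32.869 s.
Solving the cascade with C₁(0)=C₂(0)=0 gives C₂(t) = C_in[1 − (τ₁ e^(−t/τ₁) − τ₂ e^(−t/τ₂))/(τ₁ − τ₂)].
At t = 39.3: e^(−t/τ₁) = 0.10879, e^(−t/τ₂) = 0.30251.
C₂ = 4.15·[1 − (17.716·0.10879 − 32.869·0.30251)/(-15.153)] = 4.15·0.47101 = 1.9547 mg/L.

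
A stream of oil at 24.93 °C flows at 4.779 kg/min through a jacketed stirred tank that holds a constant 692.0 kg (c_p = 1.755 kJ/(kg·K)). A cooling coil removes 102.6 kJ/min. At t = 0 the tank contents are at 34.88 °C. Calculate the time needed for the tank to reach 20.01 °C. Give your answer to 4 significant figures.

160.7 min

Energy balance: M c_p dT/dt = ṁ c_p (T_in − T) − 102.6.
τ = M/ṁ = 144.800 min; T_ss = T_in − Q̇/(ṁ c_p) = 12.6970 °C.
T(t) = T_ss + (T₀ − T_ss) e^(−t/τ). Set T = 20.01:
e^(−t/τ) = (20.01 − 12.6970)/(34.88 − 12.6970) = 0.329667
t = −144.800 · ln(0.329667) = 160.681 min.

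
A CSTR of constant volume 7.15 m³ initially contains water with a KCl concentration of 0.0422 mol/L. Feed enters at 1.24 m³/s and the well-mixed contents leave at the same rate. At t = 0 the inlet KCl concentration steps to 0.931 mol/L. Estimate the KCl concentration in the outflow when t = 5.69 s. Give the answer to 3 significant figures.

Mass balance on the solute (V constant): V dC/dt = Q(C_in − C).
Rewrite as dC/dt + C/τ = C_in/τ, τ = V/Q = 5.7661 s.
Solution: C(t) = C_in + (C₀ − C_in) e^(−t/τ).
C(5.69) = 0.931 + (0.0422 − 0.931)·e^(−5.69/5.7661) = 0.931 + (-0.88880)·0.37277 = 0.59968 mol/L.

0.600 mol/L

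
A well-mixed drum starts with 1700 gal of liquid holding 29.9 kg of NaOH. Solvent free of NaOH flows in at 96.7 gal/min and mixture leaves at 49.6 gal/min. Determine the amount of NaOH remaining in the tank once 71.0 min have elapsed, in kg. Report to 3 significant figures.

9.51 kg

Total volume: dV/dt = Q_in − Q_out = 47.100 gal/min, so V(t) = 1700 + 47.100 t and V(71.0) = 5044.1 gal.
No NaOH enters, so dm/dt = −Q_out · (m/V).
Separate: dm/m = −Q_out dt/V(t) ⇒ ln(m/m₀) = −(Q_out/(Q_in−Q_out)) ln(V/V₀).
m = m₀ (V₀/V)^(Q_out/(Q_in−Q_out)) = 29.9 × (1700/5044.1)^(1.0531) = 9.5119 kg.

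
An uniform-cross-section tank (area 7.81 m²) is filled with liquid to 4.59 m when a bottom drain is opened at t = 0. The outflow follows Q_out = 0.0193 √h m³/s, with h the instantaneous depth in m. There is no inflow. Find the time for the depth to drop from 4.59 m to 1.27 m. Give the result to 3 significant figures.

With no inflow, A dh/dt = −0.0193 √h.
∫ h^(−1/2) dh = −(0.0193/A) ∫ dt, giving 2√h = 2√h₀ − (0.0193/A) t.
t = 2A(√h₀ − √h)/0.0193 = 2·7.81·(√4.59 − √1.27)/0.0193
  = 15.620 × (2.1424 − 1.1269) / 0.0193 = 821.86 s.

822 s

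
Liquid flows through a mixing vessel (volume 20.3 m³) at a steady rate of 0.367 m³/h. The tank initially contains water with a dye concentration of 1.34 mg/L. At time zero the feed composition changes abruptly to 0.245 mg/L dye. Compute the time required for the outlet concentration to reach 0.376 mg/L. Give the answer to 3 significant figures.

Mass balance on the solute (V constant): V dC/dt = Q(C_in − C), so τ = V/Q = 55.313 h.
C(t) = C_in + (C₀ − C_in) e^(−t/τ). Set C = 0.376 and solve for t:
e^(−t/τ) = (C − C_in)/(C₀ − C_in) = (0.376 − 0.245)/(1.34 − 0.245) = 0.11963
t = −τ ln(…) = 55.313 × 2.1233 = 117.45 h.

117 h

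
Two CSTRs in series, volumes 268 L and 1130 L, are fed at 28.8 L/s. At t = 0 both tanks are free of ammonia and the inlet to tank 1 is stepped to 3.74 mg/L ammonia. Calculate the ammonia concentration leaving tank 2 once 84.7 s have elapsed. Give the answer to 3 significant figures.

3.17 mg/L

Time constants: τᵢ = Vᵢ/Q for each well-mixed tank.
τ₁ = 268/28.8 = 9.3056 s; τ₂ = 1130/28.8 = 39.236 s.
Solving the cascade with C₁(0)=C₂(0)=0 gives C₂(t) = C_in[1 − (τ₁ e^(−t/τ₁) − τ₂ e^(−t/τ₂))/(τ₁ − τ₂)].
At t = 84.7: e^(−t/τ₁) = 0.00011143, e^(−t/τ₂) = 0.11547.
C₂ = 3.74·[1 − (9.3056·0.00011143 − 39.236·0.11547)/(-29.931)] = 3.74·0.84866 = 3.1740 mg/L.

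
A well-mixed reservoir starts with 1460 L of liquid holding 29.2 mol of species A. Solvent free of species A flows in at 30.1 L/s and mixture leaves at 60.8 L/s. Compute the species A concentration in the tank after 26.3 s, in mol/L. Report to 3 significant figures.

0.00908 mol/L

Let m(t) be the amount of species A. Volume: V(t) = V₀ + (Q_in − Q_out) t = 1460 − 30.700 t; V(26.3) = 652.59 L.
Solute balance: dm/dt = 0 − Q_out C = −Q_out m/V(t).
Separate: dm/m = −Q_out dt/V(t) ⇒ ln(m/m₀) = −(Q_out/(Q_in−Q_out)) ln(V/V₀).
m = m₀ (V₀/V)^(Q_out/(Q_in−Q_out)) = 29.2 × (1460/652.59)^(-1.9805) = 5.9264 mol.
C = m/V = 5.9264/652.59 = 0.0090814 mol/L.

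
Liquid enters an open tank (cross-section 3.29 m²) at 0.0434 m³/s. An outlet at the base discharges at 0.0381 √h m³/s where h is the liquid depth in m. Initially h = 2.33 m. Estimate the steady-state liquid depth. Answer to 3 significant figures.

1.30 m

Volume balance on the tank: A dh/dt = Q_in − 0.0381 √h. At steady state dh/dt = 0:
Q_in = 0.0381 √h_ss ⇒ √h_ss = 0.0434/0.0381 = 1.1391.
h_ss = 1.1391² = 1.2976 m. (Since h₀ = 2.33 m > h_ss, the level will fall toward this value.)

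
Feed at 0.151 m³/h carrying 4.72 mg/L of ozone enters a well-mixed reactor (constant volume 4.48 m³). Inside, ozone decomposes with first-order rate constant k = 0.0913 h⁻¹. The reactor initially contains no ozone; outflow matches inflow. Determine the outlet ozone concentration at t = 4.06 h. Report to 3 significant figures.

0.507 mg/L

Accumulation = in − out − consumed: V dC/dt = Q C_in − Q C − k V C.
This is linear with rate a = Q/V + k = 0.12501 h⁻¹.
C_ss = Q C_in/(Q + kV) = 1.2727 mg/L; C(t) = C_ss + (C₀ − C_ss) e^(−a t).
C(4.06) = 1.2727 + (-1.2727)·e^(−0.12501·4.06) = 1.2727 + (-1.2727)·0.60199 = 0.50654 mg/L.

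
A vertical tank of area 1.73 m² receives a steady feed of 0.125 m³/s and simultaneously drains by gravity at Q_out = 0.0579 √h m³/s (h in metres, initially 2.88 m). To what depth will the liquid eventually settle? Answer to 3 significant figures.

A dh/dt = Q_in − 0.0579 √h. Steady state requires inflow = outflow:
Q_in = 0.0579 √h_ss ⇒ √h_ss = 0.125/0.0579 = 2.1589.
h_ss = 2.1589² = 4.6608 m. (Since h₀ = 2.88 m < h_ss, the level will rise toward this value.)

4.66 m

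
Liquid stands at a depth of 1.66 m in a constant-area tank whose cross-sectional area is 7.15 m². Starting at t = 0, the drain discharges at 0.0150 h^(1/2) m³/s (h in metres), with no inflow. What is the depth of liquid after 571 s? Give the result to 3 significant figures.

0.475 m

With no inflow, A dh/dt = −0.0150 √h.
∫ h^(−1/2) dh = −(0.0150/A) ∫ dt, giving 2√h = 2√h₀ − (0.0150/A) t.
√h = √1.66 − 0.0150·571/(2·7.15) = 1.2884 − 0.59895 = 0.68946.
h = 0.68946² = 0.47535 m.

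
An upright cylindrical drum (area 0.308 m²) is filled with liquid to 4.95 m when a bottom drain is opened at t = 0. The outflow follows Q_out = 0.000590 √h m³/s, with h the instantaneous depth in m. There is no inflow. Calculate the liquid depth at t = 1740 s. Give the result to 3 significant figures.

With no inflow, A dh/dt = −0.000590 √h.
This is separable: 2 d(√h)/dt = −0.000590/A, so √h = √h₀ − (0.000590/(2A)) t.
√h = √4.95 − 0.000590·1740/(2·0.308) = 2.2249 − 1.6666 = 0.55830.
h = 0.55830² = 0.31170 m.

0.312 m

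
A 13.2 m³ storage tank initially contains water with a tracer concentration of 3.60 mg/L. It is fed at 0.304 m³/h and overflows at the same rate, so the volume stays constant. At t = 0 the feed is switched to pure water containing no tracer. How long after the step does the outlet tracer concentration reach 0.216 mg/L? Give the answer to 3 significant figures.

122 h

Species balance: V dC/dt = Q(C_in − C) ⇒ τ = V/Q = 43.421 h.
C(t) = C_in + (C₀ − C_in) e^(−t/τ). Set C = 0.216 and solve for t:
e^(−t/τ) = (C − C_in)/(C₀ − C_in) = (0.216 − 0)/(3.60 − 0) = 0.060000
t = −τ ln(…) = 43.421 × 2.8134 = 122.16 h.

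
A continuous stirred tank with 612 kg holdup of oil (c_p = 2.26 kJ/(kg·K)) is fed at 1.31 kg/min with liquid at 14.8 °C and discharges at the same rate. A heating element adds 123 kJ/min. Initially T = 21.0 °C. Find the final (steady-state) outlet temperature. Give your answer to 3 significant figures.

56.3 °C

Heat balance on the well-mixed liquid: M c_p dT/dt = ṁ c_p (T_in − T) + 123.
At steady state dT/dt = 0 ⇒ T_ss = T_in + Q̇/(ṁ c_p) = 14.8 + 123/(1.31·2.26) = 56.346 °C.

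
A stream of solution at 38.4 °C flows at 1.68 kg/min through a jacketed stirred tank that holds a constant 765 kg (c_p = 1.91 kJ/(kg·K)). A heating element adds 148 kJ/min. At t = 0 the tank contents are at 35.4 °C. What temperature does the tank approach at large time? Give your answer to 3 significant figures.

M c_p dT/dt = ṁ c_p (T_in − T) + Q̇.
At steady state dT/dt = 0 ⇒ T_ss = T_in + Q̇/(ṁ c_p) = 38.4 + 148/(1.68·1.91) = 84.523 °C.

84.5 °C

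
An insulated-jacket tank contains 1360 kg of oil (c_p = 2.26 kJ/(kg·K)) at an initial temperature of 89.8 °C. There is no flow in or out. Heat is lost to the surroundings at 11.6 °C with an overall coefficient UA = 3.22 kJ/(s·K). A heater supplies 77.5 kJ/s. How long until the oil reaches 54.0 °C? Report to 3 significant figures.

1030 s

Lumped-capacitance energy balance: M c_p dT/dt = UA(T_amb − T) + Q̇.
τ = M c_p/UA = 954.53 s; T_ss = T_amb + Q̇/UA = 11.6 + 77.5/3.22 = 35.668 °C.
T(t) = T_ss + (T₀ − T_ss)e^(−t/τ); set T = 54.0:
t = −τ ln[(T − T_ss)/(T₀ − T_ss)] = −954.53 · ln(0.33865) = 1033.6 s.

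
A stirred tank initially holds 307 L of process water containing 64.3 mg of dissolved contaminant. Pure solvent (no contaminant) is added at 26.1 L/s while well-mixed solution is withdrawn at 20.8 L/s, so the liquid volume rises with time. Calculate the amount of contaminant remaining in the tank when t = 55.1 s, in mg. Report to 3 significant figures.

Let m(t) be the amount of contaminant. Volume: V(t) = V₀ + (Q_in − Q_out) t = 307 + 5.3000 t; V(55.1) = 599.03 L.
Solute balance: dm/dt = 0 − Q_out C = −Q_out m/V(t).
dm/m = −Q_out dt/(V₀ + 5.3000 t); integrating gives ln(m/m₀) = −(Q_out/(Q_in−Q_out)) ln(V/V₀).
m = m₀ (V₀/V)^(Q_out/(Q_in−Q_out)) = 64.3 × (307/599.03)^(3.9245) = 4.6653 mg.

4.67 mg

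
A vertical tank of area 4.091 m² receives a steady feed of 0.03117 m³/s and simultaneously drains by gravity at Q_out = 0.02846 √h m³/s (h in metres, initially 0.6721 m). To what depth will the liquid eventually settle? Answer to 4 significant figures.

1.200 m

Level balance: A dh/dt = 0.03117 − 0.02846 √h. Setting dh/dt = 0:
Q_in = 0.02846 √h_ss ⇒ √h_ss = 0.03117/0.02846 = 1.09522.
h_ss = 1.09522² = 1.19951 m. (Since h₀ = 0.6721 m < h_ss, the level will rise toward this value.)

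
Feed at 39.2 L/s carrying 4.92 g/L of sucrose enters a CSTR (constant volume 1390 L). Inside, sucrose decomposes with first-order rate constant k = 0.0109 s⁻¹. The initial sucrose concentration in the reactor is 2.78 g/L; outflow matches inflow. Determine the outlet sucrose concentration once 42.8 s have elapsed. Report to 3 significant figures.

Accumulation = in − out − consumed: V dC/dt = Q C_in − Q C − k V C.
dC/dt = (Q/V) C_in − (Q/V + k) C; effective rate a = Q/V + k = 0.028201 + 0.0109 = 0.039101 s⁻¹.
C_ss = Q C_in/(Q + kV) = 3.5485 g/L; C(t) = C_ss + (C₀ − C_ss) e^(−a t).
C(42.8) = 3.5485 + (-0.76849)·e^(−0.039101·42.8) = 3.5485 + (-0.76849)·0.18758 = 3.4043 g/L.

3.40 g/L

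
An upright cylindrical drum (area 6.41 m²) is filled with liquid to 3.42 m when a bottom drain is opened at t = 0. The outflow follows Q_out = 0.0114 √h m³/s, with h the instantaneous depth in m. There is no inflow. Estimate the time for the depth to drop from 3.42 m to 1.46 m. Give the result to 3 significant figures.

With no inflow, A dh/dt = −0.0114 √h.
∫ h^(−1/2) dh = −(0.0114/A) ∫ dt, giving 2√h = 2√h₀ − (0.0114/A) t.
t = 2A(√h₀ − √h)/0.0114 = 2·6.41·(√3.42 − √1.46)/0.0114
  = 12.820 × (1.8493 − 1.2083) / 0.0114 = 720.87 s.

721 s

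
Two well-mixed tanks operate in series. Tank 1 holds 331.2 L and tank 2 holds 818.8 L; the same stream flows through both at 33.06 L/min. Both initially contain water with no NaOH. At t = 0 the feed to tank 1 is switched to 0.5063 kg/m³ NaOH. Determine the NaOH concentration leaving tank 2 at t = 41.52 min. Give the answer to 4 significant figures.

Time constants: τᵢ = Vᵢ/Q for each well-mixed tank.
τ₁ = 331.2/33.06 = 10.0181 min; τ₂ = 818.8/33.06 = 24.7671 min.
Tank 1: C₁ = C_in(1 − e^(−t/τ₁)). Tank 2 (τ₁ ≠ τ₂): C₂ = C_in[1 − (τ₁ e^(−t/τ₁) − τ₂ e^(−t/τ₂))/(τ₁ − τ₂)].
At t = 41.52: e^(−t/τ₁) = 0.0158517, e^(−t/τ₂) = 0.187043.
C₂ = 0.5063·[1 − (10.0181·0.0158517 − 24.7671·0.187043)/(-14.7489)] = 0.5063·0.696677 = 0.352727 kg/m³.

0.3527 kg/m³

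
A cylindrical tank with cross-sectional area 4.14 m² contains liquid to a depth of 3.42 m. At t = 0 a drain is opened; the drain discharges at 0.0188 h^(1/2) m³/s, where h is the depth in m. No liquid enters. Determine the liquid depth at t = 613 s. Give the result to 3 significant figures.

0.209 m

Volume balance on the tank: A dh/dt = −0.0188 √h.
This is separable: 2 d(√h)/dt = −0.0188/A, so √h = √h₀ − (0.0188/(2A)) t.
√h = √3.42 − 0.0188·613/(2·4.14) = 1.8493 − 1.3918 = 0.45749.
h = 0.45749² = 0.20930 m.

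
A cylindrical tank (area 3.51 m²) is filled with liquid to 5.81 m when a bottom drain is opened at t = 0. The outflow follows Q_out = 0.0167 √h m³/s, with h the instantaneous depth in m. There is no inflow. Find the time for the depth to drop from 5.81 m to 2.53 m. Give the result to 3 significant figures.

A dh/dt = −Q_out = −0.0167 √h.
∫ h^(−1/2) dh = −(0.0167/A) ∫ dt, giving 2√h = 2√h₀ − (0.0167/A) t.
t = 2A(√h₀ − √h)/0.0167 = 2·3.51·(√5.81 − √2.53)/0.0167
  = 7.0200 × (2.4104 − 1.5906) / 0.0167 = 344.61 s.

345 s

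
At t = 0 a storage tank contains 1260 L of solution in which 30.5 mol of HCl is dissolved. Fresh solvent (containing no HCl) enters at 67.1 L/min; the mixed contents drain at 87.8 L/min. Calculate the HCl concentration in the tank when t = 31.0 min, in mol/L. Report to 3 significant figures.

0.00241 mol/L

Let m(t) be the amount of HCl. Volume: V(t) = V₀ + (Q_in − Q_out) t = 1260 − 20.700 t; V(31.0) = 618.30 L.
Species balance (pure solvent in): dm/dt = −Q_out · m/V(t).
Separate: dm/m = −Q_out dt/V(t) ⇒ ln(m/m₀) = −(Q_out/(Q_in−Q_out)) ln(V/V₀).
m = m₀ (V₀/V)^(Q_out/(Q_in−Q_out)) = 30.5 × (1260/618.30)^(-4.2415) = 1.4891 mol.
C = m/V = 1.4891/618.30 = 0.0024084 mol/L.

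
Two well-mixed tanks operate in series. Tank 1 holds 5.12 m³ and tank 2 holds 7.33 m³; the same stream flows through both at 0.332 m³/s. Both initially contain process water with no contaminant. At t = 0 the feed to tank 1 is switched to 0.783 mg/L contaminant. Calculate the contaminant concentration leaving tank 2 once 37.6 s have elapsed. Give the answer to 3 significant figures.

0.468 mg/L

Species balance on tank i: dCᵢ/dt = (Cᵢ₋₁ − Cᵢ)/τᵢ with τᵢ = Vᵢ/Q.
τ₁ = 5.12/0.332 = 15.422 s; τ₂ = 7.33/0.332 = 22.078 s.
Solving the cascade with C₁(0)=C₂(0)=0 gives C₂(t) = C_in[1 − (τ₁ e^(−t/τ₁) − τ₂ e^(−t/τ₂))/(τ₁ − τ₂)].
At t = 37.6: e^(−t/τ₁) = 0.087324, e^(−t/τ₂) = 0.18213.
C₂ = 0.783·[1 − (15.422·0.087324 − 22.078·0.18213)/(-6.6566)] = 0.783·0.59823 = 0.46841 mg/L.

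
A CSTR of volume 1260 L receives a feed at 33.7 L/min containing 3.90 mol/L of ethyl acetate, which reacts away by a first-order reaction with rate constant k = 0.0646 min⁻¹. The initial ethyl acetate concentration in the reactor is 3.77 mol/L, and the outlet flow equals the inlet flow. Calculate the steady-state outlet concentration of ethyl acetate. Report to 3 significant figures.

Species balance: V dC/dt = Q C_in − Q C − k V C.
At steady state: 0 = Q C_in − (Q + kV) C_ss, so C_ss = Q C_in/(Q + kV).
C_ss = 33.7·3.90/(33.7 + 0.0646·1260) = 131.43/115.10 = 1.1419 mol/L.

1.14 mol/L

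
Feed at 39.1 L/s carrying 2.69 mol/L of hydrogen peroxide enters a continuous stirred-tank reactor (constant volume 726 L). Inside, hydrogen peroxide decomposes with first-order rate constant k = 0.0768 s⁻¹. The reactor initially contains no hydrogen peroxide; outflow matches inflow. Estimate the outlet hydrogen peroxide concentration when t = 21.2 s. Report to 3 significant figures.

V dC/dt = Q(C_in − C) − k V C.
dC/dt = (Q/V) C_in − (Q/V + k) C; effective rate a = Q/V + k = 0.053857 + 0.0768 = 0.13066 s⁻¹.
C_ss = Q C_in/(Q + kV) = 1.1088 mol/L; C(t) = C_ss + (C₀ − C_ss) e^(−a t).
C(21.2) = 1.1088 + (-1.1088)·e^(−0.13066·21.2) = 1.1088 + (-1.1088)·0.062667 = 1.0393 mol/L.

1.04 mol/L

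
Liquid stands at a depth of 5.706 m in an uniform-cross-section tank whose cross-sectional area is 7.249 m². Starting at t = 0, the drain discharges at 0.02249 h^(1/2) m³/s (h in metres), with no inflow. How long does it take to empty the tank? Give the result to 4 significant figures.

1540 s

A dh/dt = −Q_out = −0.02249 √h.
Separate and integrate: 2(√h − √h₀) = −(0.02249/A) t.
Tank is empty when √h = 0: t_empty = 2A√h₀/0.02249.
t_empty = 2·7.249·√5.706/0.02249 = 14.4980·2.38872/0.02249 = 1539.87 s.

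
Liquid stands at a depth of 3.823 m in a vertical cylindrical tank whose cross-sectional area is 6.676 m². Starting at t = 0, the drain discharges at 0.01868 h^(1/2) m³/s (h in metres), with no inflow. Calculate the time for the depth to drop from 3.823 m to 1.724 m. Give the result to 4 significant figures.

A dh/dt = −Q_out = −0.01868 √h.
∫ h^(−1/2) dh = −(0.01868/A) ∫ dt, giving 2√h = 2√h₀ − (0.01868/A) t.
t = 2A(√h₀ − √h)/0.01868 = 2·6.676·(√3.823 − √1.724)/0.01868
  = 13.3520 × (1.95525 − 1.31301) / 0.01868 = 459.055 s.

459.1 s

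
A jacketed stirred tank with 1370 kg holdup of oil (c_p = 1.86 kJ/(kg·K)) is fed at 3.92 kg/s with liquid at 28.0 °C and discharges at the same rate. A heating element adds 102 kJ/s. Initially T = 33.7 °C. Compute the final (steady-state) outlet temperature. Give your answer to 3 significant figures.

42.0 °C

Energy balance: M c_p dT/dt = ṁ c_p (T_in − T) + 102.
At steady state dT/dt = 0 ⇒ T_ss = T_in + Q̇/(ṁ c_p) = 28.0 + 102/(3.92·1.86) = 41.989 °C.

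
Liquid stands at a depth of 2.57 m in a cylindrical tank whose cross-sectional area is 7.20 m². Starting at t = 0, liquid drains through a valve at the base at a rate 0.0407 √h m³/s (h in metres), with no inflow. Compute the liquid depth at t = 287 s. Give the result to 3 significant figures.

Mass balance (ρ constant): A dh/dt = −0.0407 √h.
This is separable: 2 d(√h)/dt = −0.0407/A, so √h = √h₀ − (0.0407/(2A)) t.
√h = √2.57 − 0.0407·287/(2·7.20) = 1.6031 − 0.81117 = 0.79195.
h = 0.79195² = 0.62718 m.

0.627 m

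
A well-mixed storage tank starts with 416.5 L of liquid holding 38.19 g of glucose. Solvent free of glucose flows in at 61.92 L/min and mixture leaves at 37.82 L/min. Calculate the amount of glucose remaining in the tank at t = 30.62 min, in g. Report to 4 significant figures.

Total volume: dV/dt = Q_in − Q_out = 24.1000 L/min, so V(t) = 416.5 + 24.1000 t and V(30.62) = 1154.44 L.
No glucose enters, so dm/dt = −Q_out · (m/V).
dm/m = −Q_out dt/(V₀ + 24.1000 t); integrating gives ln(m/m₀) = −(Q_out/(Q_in−Q_out)) ln(V/V₀).
m = m₀ (V₀/V)^(Q_out/(Q_in−Q_out)) = 38.19 × (416.5/1154.44)^(1.56929) = 7.71140 g.

7.711 g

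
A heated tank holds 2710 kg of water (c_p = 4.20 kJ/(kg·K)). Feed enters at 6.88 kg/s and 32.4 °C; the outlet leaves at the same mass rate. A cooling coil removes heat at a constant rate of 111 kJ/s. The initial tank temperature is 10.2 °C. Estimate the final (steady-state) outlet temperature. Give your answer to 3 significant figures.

M c_p dT/dt = ṁ c_p (T_in − T) − Q̇.
At steady state dT/dt = 0 ⇒ T_ss = T_in − Q̇/(ṁ c_p) = 32.4 − 111/(6.88·4.20) = 28.559 °C.

28.6 °C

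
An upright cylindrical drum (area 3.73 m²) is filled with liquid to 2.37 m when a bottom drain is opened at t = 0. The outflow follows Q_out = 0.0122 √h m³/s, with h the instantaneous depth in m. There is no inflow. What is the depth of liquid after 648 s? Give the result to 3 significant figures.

With no inflow, A dh/dt = −0.0122 √h.
∫ h^(−1/2) dh = −(0.0122/A) ∫ dt, giving 2√h = 2√h₀ − (0.0122/A) t.
√h = √2.37 − 0.0122·648/(2·3.73) = 1.5395 − 1.0597 = 0.47975.
h = 0.47975² = 0.23016 m.

0.230 m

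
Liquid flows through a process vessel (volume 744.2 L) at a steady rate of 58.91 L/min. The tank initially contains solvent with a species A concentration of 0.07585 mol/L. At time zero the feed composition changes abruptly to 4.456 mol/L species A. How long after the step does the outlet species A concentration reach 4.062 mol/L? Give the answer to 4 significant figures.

30.43 min

Species balance: V dC/dt = Q(C_in − C) ⇒ τ = V/Q = 12.6328 min.
C(t) = C_in + (C₀ − C_in) e^(−t/τ). Set C = 4.062 and solve for t:
e^(−t/τ) = (C − C_in)/(C₀ − C_in) = (4.062 − 4.456)/(0.07585 − 4.456) = 0.0899513
t = −τ ln(…) = 12.6328 × 2.40849 = 30.4260 min.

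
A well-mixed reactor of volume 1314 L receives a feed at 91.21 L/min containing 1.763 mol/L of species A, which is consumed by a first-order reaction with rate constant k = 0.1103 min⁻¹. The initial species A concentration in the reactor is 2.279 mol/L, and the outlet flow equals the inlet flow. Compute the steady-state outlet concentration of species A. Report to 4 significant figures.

Accumulation = in − out − consumed: V dC/dt = Q C_in − Q C − k V C.
Steady state (dC/dt = 0): C_ss = Q C_in/(Q + kV) = C_in/(1 + kV/Q).
C_ss = 91.21·1.763/(91.21 + 0.1103·1314) = 160.803/236.144 = 0.680954 mol/L.

0.6810 mol/L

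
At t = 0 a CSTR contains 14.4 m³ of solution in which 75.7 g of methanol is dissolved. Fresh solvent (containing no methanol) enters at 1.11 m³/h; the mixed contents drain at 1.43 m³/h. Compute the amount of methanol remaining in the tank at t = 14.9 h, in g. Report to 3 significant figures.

Let m(t) be the amount of methanol. Volume: V(t) = V₀ + (Q_in − Q_out) t = 14.4 − 0.32000 t; V(14.9) = 9.6320 m³.
Solute balance: dm/dt = 0 − Q_out C = −Q_out m/V(t).
Separate: dm/m = −Q_out dt/V(t) ⇒ ln(m/m₀) = −(Q_out/(Q_in−Q_out)) ln(V/V₀).
m = m₀ (V₀/V)^(Q_out/(Q_in−Q_out)) = 75.7 × (14.4/9.6320)^(-4.4688) = 12.550 g.

12.6 g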